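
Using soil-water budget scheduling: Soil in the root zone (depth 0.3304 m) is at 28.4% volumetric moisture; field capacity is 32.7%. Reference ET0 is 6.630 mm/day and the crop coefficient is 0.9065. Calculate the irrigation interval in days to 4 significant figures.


Approach: apply soil-water budget scheduling, SMD = (FC-theta)/100*depth*1000; ETc = ET0*Kc; interval = SMD/ETc.
Step 1 — soil moisture deficit:
  SMD = (32.7 - 28.4)/100 * 0.3304 * 1000 = 14.2072 mm
Step 2 — daily crop ET (ETc = ET0*Kc):
  ETc = 6.630 * 0.9065 = 6.01009 mm/day
Step 3 — irrigation interval (SMD/ETc):
  interval = 14.2072 / 6.01009 = 2.364 days
Therefore the irrigation interval = 2.364 days.


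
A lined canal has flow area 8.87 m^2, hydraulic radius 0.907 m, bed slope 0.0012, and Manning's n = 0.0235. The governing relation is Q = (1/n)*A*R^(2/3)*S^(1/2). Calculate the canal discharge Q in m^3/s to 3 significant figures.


Q = (1/0.0235) * 8.87 * 0.907^(2/3) * 0.0012^(1/2) = 12.3 m^3/s
Therefore the canal discharge Q = 12.3 m^3/s.


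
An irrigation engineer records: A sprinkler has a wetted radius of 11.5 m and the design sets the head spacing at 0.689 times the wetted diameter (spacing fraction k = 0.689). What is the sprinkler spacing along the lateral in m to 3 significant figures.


Approach: apply the sprinkler spacing rule (spacing as a fraction of wetted diameter), S = k*(2*R).
S = 0.689 * (2 * 11.5) = 15.8 m
Therefore the sprinkler spacing along the lateral = 15.8 m.


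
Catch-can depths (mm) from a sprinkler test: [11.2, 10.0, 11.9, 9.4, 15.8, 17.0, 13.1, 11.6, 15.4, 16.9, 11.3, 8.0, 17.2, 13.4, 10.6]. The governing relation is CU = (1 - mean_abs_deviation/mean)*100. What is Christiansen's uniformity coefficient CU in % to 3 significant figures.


mean = 12.853 mm
mean |d_i - mean| = 2.5102 mm
CU = (1 - 2.5102/12.853)*100 = 80.5 %
Therefore Christiansen's uniformity coefficient CU = 80.5 %.


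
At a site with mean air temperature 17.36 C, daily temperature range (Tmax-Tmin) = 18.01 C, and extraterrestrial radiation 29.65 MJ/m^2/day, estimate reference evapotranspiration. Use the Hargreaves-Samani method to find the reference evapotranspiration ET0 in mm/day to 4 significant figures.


Approach: apply the Hargreaves-Samani method, ET0 = 0.0023*(Tmean+17.8)*sqrt(Tmax-Tmin)*0.408*Ra.
ET0 = 0.0023*(17.36+17.8)*sqrt(18.01)*0.408*29.65 = 4.152 mm/day
Therefore the reference evapotranspiration ET0 = 4.152 mm/day.


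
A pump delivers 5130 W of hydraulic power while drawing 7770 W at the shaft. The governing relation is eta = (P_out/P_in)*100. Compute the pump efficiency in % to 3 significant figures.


eta = (5130 / 7770) * 100 = 66.0 %
Therefore the pump efficiency = 66.0 %.


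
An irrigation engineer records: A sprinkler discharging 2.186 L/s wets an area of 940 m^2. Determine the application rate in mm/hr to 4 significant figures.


Approach: apply the application rate relation, rate = (Q/A)*3600.
rate = (2.186 / 940) * 3600 = 8.372 mm/hr
Therefore the application rate = 8.372 mm/hr.


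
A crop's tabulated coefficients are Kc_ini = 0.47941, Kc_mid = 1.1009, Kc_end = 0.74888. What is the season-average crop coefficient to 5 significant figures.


Approach: apply a simple seasonal average, Kc_avg = (Kc_ini + Kc_mid + Kc_end)/3.
Kc_avg = (0.47941 + 1.1009 + 0.74888)/3 = 0.77640
Therefore the season-average crop coefficient = 0.77640.


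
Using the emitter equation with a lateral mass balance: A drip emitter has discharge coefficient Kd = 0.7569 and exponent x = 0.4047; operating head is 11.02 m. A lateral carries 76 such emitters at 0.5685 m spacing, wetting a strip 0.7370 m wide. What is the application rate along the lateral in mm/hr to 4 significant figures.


Approach: apply the emitter equation with a lateral mass balance, q = Kd*h^x; Q = n*q; rate = Q/(n*spacing*width).
Step 1 — single emitter flow (q = Kd*h^x):
  q = 0.7569 * 11.02^0.4047 = 1.99898 L/hr
Step 2 — total lateral flow: Q = 76 * 1.99898 = 151.923 L/hr
Step 3 — wetted area: A = 76 * 0.5685 * 0.7370 = 31.8428 m^2
Step 4 — application rate: Q/A = 151.923/31.8428 = 4.771 mm/hr
Therefore the application rate along the lateral = 4.771 mm/hr.


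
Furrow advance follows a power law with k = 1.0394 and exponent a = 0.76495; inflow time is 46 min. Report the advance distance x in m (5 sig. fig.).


Approach: apply the power-law advance function, x = k*t^a.
x = 1.0394 * 46^0.76495 = 19.441 m
Therefore the advance distance x = 19.441 m.


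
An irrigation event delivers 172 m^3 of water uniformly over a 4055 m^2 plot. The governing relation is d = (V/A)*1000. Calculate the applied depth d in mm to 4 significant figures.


d = (172 / 4055) * 1000 = 42.42 mm
Therefore the applied depth d = 42.42 mm.


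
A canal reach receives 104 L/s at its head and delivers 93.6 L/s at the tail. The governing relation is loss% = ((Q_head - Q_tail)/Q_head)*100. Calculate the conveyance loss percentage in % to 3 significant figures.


loss = ((104 - 93.6)/104)*100 = 10.0 %
Therefore the conveyance loss percentage = 10.0 %.


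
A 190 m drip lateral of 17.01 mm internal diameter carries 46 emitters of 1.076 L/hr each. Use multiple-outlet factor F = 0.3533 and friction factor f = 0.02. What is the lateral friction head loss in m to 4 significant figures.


Approach: apply Darcy-Weisbach with the multiple-outlet F-factor, Q = n*q/(3600*1000) m^3/s; v = Q/A; hf = F*f*(L/D)*(v^2/(2g)).
Q = 46*1.076/(3600*1000) = 1.37489e-05 m^3/s
A = pi*(17.01e-3/2)^2 = 2.27247e-04 m^2, so v = Q/A = 0.0605019 m/s
hf = 0.3533*0.02*(190/0.01701)*(0.0605019^2/(2*9.81)) = 0.01473 m
Therefore the lateral friction head loss = 0.01473 m.


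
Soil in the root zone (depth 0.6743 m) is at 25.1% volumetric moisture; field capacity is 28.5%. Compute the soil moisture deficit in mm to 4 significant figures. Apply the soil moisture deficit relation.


Approach: apply the soil moisture deficit relation, SMD = (FC - theta)/100 * depth * 1000.
SMD = (28.5 - 25.1)/100 * 0.6743 * 1000 = 22.93 mm
Therefore the soil moisture deficit = 22.93 mm.


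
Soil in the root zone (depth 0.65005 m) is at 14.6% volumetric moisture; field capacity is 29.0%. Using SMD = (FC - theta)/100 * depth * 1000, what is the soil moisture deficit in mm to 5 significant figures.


SMD = (29.0 - 14.6)/100 * 0.65005 * 1000 = 93.607 mm
Therefore the soil moisture deficit = 93.607 mm.


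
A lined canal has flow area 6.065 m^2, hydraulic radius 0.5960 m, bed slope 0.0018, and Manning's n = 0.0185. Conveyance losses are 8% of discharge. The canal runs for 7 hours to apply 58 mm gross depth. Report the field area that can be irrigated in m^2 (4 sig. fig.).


Approach: apply Manning's equation with a conveyance and depth budget, Q = (1/n)*A*R^(2/3)*S^(1/2); Q_field = Q*(1-loss); Area = Q_field*t/(d/1000).
Step 1 — canal discharge (Manning's equation):
  Q = (1/0.0185) * 6.065 * 0.5960^(2/3) * 0.0018^(1/2) = 9.85053 m^3/s
Step 2 — delivered flow: Q_field = 9.85053*(1 - 8/100) = 9.06249 m^3/s
Step 3 — volume delivered: V = 9.06249 * 7*3600 = 228375 m^3
Step 4 — area served: A = V / (depth/1000) = 228375 / 0.058 = 3937000 m^2
Therefore the field area that can be irrigated = 3937000 m^2.


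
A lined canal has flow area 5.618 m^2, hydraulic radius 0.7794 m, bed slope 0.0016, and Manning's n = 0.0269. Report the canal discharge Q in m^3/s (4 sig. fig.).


Approach: apply Manning's equation, Q = (1/n)*A*R^(2/3)*S^(1/2).
Q = (1/0.0269) * 5.618 * 0.7794^(2/3) * 0.0016^(1/2) = 7.075 m^3/s
Therefore the canal discharge Q = 7.075 m^3/s.


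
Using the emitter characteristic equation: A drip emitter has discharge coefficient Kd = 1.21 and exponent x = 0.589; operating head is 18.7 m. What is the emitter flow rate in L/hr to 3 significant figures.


Approach: apply the emitter characteristic equation, q = Kd * h^x.
q = 1.21 * 18.7^0.589 = 6.79 L/hr
Therefore the emitter flow rate = 6.79 L/hr.


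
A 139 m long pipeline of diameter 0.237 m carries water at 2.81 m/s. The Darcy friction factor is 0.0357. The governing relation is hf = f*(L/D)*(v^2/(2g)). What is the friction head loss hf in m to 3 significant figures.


hf = 0.0357 * (139/0.237) * (2.81^2 / (2*9.81))
hf = 8.43 m
Therefore the friction head loss hf = 8.43 m.


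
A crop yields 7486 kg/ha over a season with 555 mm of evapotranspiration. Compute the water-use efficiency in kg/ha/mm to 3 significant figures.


Approach: apply the water-use efficiency ratio, WUE = yield/ET.
WUE = 7486 / 555 = 13.5 kg/ha/mm
Therefore the water-use efficiency = 13.5 kg/ha/mm.


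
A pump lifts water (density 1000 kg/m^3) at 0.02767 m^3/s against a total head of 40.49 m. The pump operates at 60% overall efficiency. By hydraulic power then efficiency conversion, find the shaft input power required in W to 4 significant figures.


Approach: apply hydraulic power then efficiency conversion, P = rho*g*Q*H; P_in = P/eta.
Step 1 — hydraulic power (P = rho*g*Q*H):
  P = 1000 * 9.81 * 0.02767 * 40.49 = 10990.7 W
Step 2 — input power: P_in = P/eta = 10990.7 / 0.6 = 18320 W
Therefore the shaft input power required = 18320 W.


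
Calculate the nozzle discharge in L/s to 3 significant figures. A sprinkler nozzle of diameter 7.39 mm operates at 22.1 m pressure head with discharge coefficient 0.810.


Approach: apply the orifice equation, Q = Cd*A*sqrt(2*g*h), A = pi*(d/2)^2.
A = pi*(7.39e-3/2)^2 = 4.2892e-05 m^2
Q = 0.810 * 4.2892e-05 * sqrt(2*9.81*22.1) * 1000 = 0.723 L/s
Therefore the nozzle discharge = 0.723 L/s.


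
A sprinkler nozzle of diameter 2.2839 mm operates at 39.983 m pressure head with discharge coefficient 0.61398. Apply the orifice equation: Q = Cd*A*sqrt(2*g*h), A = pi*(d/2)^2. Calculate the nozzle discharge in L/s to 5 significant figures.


A = pi*(2.2839e-3/2)^2 = 4.096793e-06 m^2
Q = 0.61398 * 4.096793e-06 * sqrt(2*9.81*39.983) * 1000 = 0.070451 L/s
Therefore the nozzle discharge = 0.070451 L/s.


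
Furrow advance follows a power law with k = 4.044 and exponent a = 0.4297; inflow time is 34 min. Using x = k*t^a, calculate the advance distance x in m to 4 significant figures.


x = 4.044 * 34^0.4297 = 18.40 m
Therefore the advance distance x = 18.40 m.


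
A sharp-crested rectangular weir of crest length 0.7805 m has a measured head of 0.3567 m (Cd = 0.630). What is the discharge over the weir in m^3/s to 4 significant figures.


Approach: apply the rectangular weir equation, Q = (2/3)*Cd*L*sqrt(2g)*H^1.5.
Q = (2/3)*0.630*0.7805*sqrt(2*9.81)*0.3567^1.5 = 0.3093 m^3/s
Therefore the discharge over the weir = 0.3093 m^3/s.


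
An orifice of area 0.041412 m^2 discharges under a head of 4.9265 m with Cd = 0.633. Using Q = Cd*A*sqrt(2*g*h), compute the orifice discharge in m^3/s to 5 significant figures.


Q = 0.633 * 0.041412 * sqrt(2*9.81*4.9265) = 0.25772 m^3/s
Therefore the orifice discharge = 0.25772 m^3/s.


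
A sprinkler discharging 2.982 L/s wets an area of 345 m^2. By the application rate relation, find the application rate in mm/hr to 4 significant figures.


Approach: apply the application rate relation, rate = (Q/A)*3600.
rate = (2.982 / 345) * 3600 = 31.12 mm/hr
Therefore the application rate = 31.12 mm/hr.


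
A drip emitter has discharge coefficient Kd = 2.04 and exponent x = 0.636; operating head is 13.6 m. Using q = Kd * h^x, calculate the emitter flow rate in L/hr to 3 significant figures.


q = 2.04 * 13.6^0.636 = 10.7 L/hr
Therefore the emitter flow rate = 10.7 L/hr.


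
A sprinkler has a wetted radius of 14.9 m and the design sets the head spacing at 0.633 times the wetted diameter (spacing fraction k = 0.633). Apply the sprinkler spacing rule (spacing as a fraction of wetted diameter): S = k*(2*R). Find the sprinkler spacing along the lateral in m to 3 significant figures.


S = 0.633 * (2 * 14.9) = 18.9 m
Therefore the sprinkler spacing along the lateral = 18.9 m.


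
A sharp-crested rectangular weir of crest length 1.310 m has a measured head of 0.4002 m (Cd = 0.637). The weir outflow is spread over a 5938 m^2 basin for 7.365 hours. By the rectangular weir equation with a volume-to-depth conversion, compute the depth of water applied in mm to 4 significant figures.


Approach: apply the rectangular weir equation with a volume-to-depth conversion, Q = (2/3)*Cd*L*sqrt(2g)*H^1.5; d = Q*t/A * 1000.
Step 1 — weir discharge:
  Q = (2/3)*0.637*1.310*sqrt(2*9.81)*0.4002^1.5 = 0.623856 m^3/s
Step 2 — volume: V = 0.623856 * 7.365*3600 = 16540.9 m^3
Step 3 — depth: d = V/A * 1000 = 16540.9/5938 * 1000 = 2786 mm
Therefore the depth of water applied = 2786 mm.


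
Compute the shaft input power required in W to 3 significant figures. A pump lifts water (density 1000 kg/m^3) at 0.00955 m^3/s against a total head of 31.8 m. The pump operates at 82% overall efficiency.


Approach: apply hydraulic power then efficiency conversion, P = rho*g*Q*H; P_in = P/eta.
Step 1 — hydraulic power (P = rho*g*Q*H):
  P = 1000 * 9.81 * 0.00955 * 31.8 = 2979.2 W
Step 2 — input power: P_in = P/eta = 2979.2 / 0.82 = 3630 W
Therefore the shaft input power required = 3630 W.


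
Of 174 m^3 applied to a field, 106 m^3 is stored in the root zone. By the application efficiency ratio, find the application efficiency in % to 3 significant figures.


Approach: apply the application efficiency ratio, Ea = (stored/applied)*100.
Ea = (106/174)*100 = 60.9 %
Therefore the application efficiency = 60.9 %.


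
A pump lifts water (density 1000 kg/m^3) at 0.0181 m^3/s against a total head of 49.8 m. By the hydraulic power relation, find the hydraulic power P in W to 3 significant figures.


Approach: apply the hydraulic power relation, P = rho*g*Q*H.
P = 1000 * 9.81 * 0.0181 * 49.8 = 8840 W
Therefore the hydraulic power P = 8840 W.


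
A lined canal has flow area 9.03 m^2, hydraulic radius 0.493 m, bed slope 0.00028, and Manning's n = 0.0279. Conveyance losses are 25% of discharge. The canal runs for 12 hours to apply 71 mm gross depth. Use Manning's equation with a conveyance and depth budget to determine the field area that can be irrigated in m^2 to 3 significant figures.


Approach: apply Manning's equation with a conveyance and depth budget, Q = (1/n)*A*R^(2/3)*S^(1/2); Q_field = Q*(1-loss); Area = Q_field*t/(d/1000).
Step 1 — canal discharge (Manning's equation):
  Q = (1/0.0279) * 9.03 * 0.493^(2/3) * 0.00028^(1/2) = 3.3798 m^3/s
Step 2 — delivered flow: Q_field = 3.3798*(1 - 25/100) = 2.5349 m^3/s
Step 3 — volume delivered: V = 2.5349 * 12*3600 = 109510 m^3
Step 4 — area served: A = V / (depth/1000) = 109510 / 0.071 = 1540000 m^2
Therefore the field area that can be irrigated = 1540000 m^2.


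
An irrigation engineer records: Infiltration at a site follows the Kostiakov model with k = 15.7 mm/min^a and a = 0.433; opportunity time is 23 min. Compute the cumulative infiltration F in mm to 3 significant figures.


Approach: apply the Kostiakov infiltration equation, F = k*t^a.
F = 15.7 * 23^0.433 = 61.0 mm
Therefore the cumulative infiltration F = 61.0 mm.


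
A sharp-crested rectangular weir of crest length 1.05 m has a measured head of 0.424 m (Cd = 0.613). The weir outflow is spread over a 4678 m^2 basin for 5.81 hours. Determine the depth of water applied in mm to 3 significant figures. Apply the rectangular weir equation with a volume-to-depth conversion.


Approach: apply the rectangular weir equation with a volume-to-depth conversion, Q = (2/3)*Cd*L*sqrt(2g)*H^1.5; d = Q*t/A * 1000.
Step 1 — weir discharge:
  Q = (2/3)*0.613*1.05*sqrt(2*9.81)*0.424^1.5 = 0.52476 m^3/s
Step 2 — volume: V = 0.52476 * 5.81*3600 = 10976 m^3
Step 3 — depth: d = V/A * 1000 = 10976/4678 * 1000 = 2350 mm
Therefore the depth of water applied = 2350 mm.


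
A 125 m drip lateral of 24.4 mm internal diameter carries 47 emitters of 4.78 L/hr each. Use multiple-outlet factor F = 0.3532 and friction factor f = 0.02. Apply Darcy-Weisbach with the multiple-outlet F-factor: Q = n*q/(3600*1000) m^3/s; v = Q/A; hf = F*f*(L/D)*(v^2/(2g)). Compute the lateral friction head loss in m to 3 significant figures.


Q = 47*4.78/(3600*1000) = 6.2406e-05 m^3/s
A = pi*(24.4e-3/2)^2 = 4.6759e-04 m^2, so v = Q/A = 0.13346 m/s
hf = 0.3532*0.02*(125/0.0244)*(0.13346^2/(2*9.81)) = 0.0329 m
Therefore the lateral friction head loss = 0.0329 m.


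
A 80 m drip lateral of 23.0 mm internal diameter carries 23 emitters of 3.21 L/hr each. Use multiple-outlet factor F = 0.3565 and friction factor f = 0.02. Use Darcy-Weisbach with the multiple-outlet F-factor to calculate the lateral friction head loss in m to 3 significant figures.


Approach: apply Darcy-Weisbach with the multiple-outlet F-factor, Q = n*q/(3600*1000) m^3/s; v = Q/A; hf = F*f*(L/D)*(v^2/(2g)).
Q = 23*3.21/(3600*1000) = 2.0508e-05 m^3/s
A = pi*(23.0e-3/2)^2 = 4.1548e-04 m^2, so v = Q/A = 0.049361 m/s
hf = 0.3565*0.02*(80/0.0230)*(0.049361^2/(2*9.81)) = 0.00308 m
Therefore the lateral friction head loss = 0.00308 m.


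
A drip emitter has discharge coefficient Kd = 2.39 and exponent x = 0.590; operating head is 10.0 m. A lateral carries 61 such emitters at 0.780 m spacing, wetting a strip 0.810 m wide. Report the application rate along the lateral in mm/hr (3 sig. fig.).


Approach: apply the emitter equation with a lateral mass balance, q = Kd*h^x; Q = n*q; rate = Q/(n*spacing*width).
Step 1 — single emitter flow (q = Kd*h^x):
  q = 2.39 * 10.0^0.590 = 9.2982 L/hr
Step 2 — total lateral flow: Q = 61 * 9.2982 = 567.19 L/hr
Step 3 — wetted area: A = 61 * 0.780 * 0.810 = 38.540 m^2
Step 4 — application rate: Q/A = 567.19/38.540 = 14.7 mm/hr
Therefore the application rate along the lateral = 14.7 mm/hr.


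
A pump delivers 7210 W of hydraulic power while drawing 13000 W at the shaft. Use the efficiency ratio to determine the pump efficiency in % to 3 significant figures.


Approach: apply the efficiency ratio, eta = (P_out/P_in)*100.
eta = (7210 / 13000) * 100 = 55.5 %
Therefore the pump efficiency = 55.5 %.


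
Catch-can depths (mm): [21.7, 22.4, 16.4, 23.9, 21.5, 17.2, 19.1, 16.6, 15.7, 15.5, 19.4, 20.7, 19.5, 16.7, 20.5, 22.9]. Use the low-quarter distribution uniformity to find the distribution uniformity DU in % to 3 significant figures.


Approach: apply the low-quarter distribution uniformity, DU = (mean of lowest quarter of readings / overall mean)*100.
sorted lowest 4 of 16: [15.5, 15.7, 16.4, 16.6] -> mean = 16.050 mm
overall mean = 19.356 mm
DU = (16.050/19.356)*100 = 82.9 %
Therefore the distribution uniformity DU = 82.9 %.


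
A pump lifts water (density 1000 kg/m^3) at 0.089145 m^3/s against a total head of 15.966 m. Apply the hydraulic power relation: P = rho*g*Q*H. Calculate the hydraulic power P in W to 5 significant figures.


P = 1000 * 9.81 * 0.089145 * 15.966 = 13962 W
Therefore the hydraulic power P = 13962 W.


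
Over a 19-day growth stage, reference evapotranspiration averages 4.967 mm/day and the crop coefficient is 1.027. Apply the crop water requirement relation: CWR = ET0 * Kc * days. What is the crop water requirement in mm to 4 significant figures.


CWR = 4.967 * 1.027 * 19 = 96.92 mm
Therefore the crop water requirement = 96.92 mm.


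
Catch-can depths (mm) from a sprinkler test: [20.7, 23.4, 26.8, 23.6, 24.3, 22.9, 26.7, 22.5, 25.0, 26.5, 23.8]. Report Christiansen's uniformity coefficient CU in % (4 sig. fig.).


Approach: apply Christiansen's uniformity coefficient, CU = (1 - mean_abs_deviation/mean)*100.
mean = 24.2000 mm
mean |d_i - mean| = 1.50909 mm
CU = (1 - 1.50909/24.2000)*100 = 93.76 %
Therefore Christiansen's uniformity coefficient CU = 93.76 %.


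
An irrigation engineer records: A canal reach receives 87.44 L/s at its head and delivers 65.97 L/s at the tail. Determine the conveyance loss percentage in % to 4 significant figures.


Approach: apply the conveyance loss ratio, loss% = ((Q_head - Q_tail)/Q_head)*100.
loss = ((87.44 - 65.97)/87.44)*100 = 24.55 %
Therefore the conveyance loss percentage = 24.55 %.


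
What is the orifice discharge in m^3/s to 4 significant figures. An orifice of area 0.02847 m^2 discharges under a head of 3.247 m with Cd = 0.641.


Approach: apply the orifice equation, Q = Cd*A*sqrt(2*g*h).
Q = 0.641 * 0.02847 * sqrt(2*9.81*3.247) = 0.1457 m^3/s
Therefore the orifice discharge = 0.1457 m^3/s.


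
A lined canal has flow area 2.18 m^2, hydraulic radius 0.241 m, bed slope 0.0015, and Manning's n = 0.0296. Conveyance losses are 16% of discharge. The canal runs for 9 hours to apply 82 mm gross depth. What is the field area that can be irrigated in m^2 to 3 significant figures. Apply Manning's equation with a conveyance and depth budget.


Approach: apply Manning's equation with a conveyance and depth budget, Q = (1/n)*A*R^(2/3)*S^(1/2); Q_field = Q*(1-loss); Area = Q_field*t/(d/1000).
Step 1 — canal discharge (Manning's equation):
  Q = (1/0.0296) * 2.18 * 0.241^(2/3) * 0.0015^(1/2) = 1.1046 m^3/s
Step 2 — delivered flow: Q_field = 1.1046*(1 - 16/100) = 0.92790 m^3/s
Step 3 — volume delivered: V = 0.92790 * 9*3600 = 30064 m^3
Step 4 — area served: A = V / (depth/1000) = 30064 / 0.082 = 367000 m^2
Therefore the field area that can be irrigated = 367000 m^2.


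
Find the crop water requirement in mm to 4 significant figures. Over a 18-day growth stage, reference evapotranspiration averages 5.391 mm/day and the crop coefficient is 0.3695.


Approach: apply the crop water requirement relation, CWR = ET0 * Kc * days.
CWR = 5.391 * 0.3695 * 18 = 35.86 mm
Therefore the crop water requirement = 35.86 mm.


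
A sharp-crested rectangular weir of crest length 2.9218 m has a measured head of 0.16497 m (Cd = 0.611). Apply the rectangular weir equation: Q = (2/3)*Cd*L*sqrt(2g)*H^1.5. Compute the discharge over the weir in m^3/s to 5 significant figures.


Q = (2/3)*0.611*2.9218*sqrt(2*9.81)*0.16497^1.5 = 0.35323 m^3/s
Therefore the discharge over the weir = 0.35323 m^3/s.


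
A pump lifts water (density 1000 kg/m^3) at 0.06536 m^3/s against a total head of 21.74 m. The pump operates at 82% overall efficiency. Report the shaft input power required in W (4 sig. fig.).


Approach: apply hydraulic power then efficiency conversion, P = rho*g*Q*H; P_in = P/eta.
Step 1 — hydraulic power (P = rho*g*Q*H):
  P = 1000 * 9.81 * 0.06536 * 21.74 = 13939.3 W
Step 2 — input power: P_in = P/eta = 13939.3 / 0.82 = 17000 W
Therefore the shaft input power required = 17000 W.


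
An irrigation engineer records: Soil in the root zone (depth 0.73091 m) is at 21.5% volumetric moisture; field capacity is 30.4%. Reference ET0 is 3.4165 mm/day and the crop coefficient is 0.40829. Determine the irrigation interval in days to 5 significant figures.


Approach: apply soil-water budget scheduling, SMD = (FC-theta)/100*depth*1000; ETc = ET0*Kc; interval = SMD/ETc.
Step 1 — soil moisture deficit:
  SMD = (30.4 - 21.5)/100 * 0.73091 * 1000 = 65.05099 mm
Step 2 — daily crop ET (ETc = ET0*Kc):
  ETc = 3.4165 * 0.40829 = 1.394923 mm/day
Step 3 — irrigation interval (SMD/ETc):
  interval = 65.05099 / 1.394923 = 46.634 days
Therefore the irrigation interval = 46.634 days.


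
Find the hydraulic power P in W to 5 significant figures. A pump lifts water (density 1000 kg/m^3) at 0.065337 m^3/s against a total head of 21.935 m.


Approach: apply the hydraulic power relation, P = rho*g*Q*H.
P = 1000 * 9.81 * 0.065337 * 21.935 = 14059 W
Therefore the hydraulic power P = 14059 W.


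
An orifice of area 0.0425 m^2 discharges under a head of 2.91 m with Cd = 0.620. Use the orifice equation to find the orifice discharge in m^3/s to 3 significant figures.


Approach: apply the orifice equation, Q = Cd*A*sqrt(2*g*h).
Q = 0.620 * 0.0425 * sqrt(2*9.81*2.91) = 0.199 m^3/s
Therefore the orifice discharge = 0.199 m^3/s.


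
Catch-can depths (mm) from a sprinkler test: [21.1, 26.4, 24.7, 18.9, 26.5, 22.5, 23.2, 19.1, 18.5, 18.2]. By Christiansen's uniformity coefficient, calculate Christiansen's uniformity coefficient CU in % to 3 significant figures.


Approach: apply Christiansen's uniformity coefficient, CU = (1 - mean_abs_deviation/mean)*100.
mean = 21.910 mm
mean |d_i - mean| = 2.7500 mm
CU = (1 - 2.7500/21.910)*100 = 87.4 %
Therefore Christiansen's uniformity coefficient CU = 87.4 %.


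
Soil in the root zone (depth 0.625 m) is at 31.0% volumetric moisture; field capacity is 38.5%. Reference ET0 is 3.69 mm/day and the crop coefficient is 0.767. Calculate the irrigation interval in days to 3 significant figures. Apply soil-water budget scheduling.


Approach: apply soil-water budget scheduling, SMD = (FC-theta)/100*depth*1000; ETc = ET0*Kc; interval = SMD/ETc.
Step 1 — soil moisture deficit:
  SMD = (38.5 - 31.0)/100 * 0.625 * 1000 = 46.875 mm
Step 2 — daily crop ET (ETc = ET0*Kc):
  ETc = 3.69 * 0.767 = 2.8302 mm/day
Step 3 — irrigation interval (SMD/ETc):
  interval = 46.875 / 2.8302 = 16.6 days
Therefore the irrigation interval = 16.6 days.


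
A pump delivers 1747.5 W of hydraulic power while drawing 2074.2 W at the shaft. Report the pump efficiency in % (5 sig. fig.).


Approach: apply the efficiency ratio, eta = (P_out/P_in)*100.
eta = (1747.5 / 2074.2) * 100 = 84.249 %
Therefore the pump efficiency = 84.249 %.


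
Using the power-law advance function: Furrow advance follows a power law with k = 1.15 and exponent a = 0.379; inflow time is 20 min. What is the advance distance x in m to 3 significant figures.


Approach: apply the power-law advance function, x = k*t^a.
x = 1.15 * 20^0.379 = 3.58 m
Therefore the advance distance x = 3.58 m.


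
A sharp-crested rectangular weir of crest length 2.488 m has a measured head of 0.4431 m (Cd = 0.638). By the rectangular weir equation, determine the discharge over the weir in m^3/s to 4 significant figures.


Approach: apply the rectangular weir equation, Q = (2/3)*Cd*L*sqrt(2g)*H^1.5.
Q = (2/3)*0.638*2.488*sqrt(2*9.81)*0.4431^1.5 = 1.383 m^3/s
Therefore the discharge over the weir = 1.383 m^3/s.


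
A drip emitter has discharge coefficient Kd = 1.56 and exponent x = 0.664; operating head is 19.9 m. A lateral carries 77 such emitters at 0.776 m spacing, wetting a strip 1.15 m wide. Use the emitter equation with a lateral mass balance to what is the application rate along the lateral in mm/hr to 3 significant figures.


Approach: apply the emitter equation with a lateral mass balance, q = Kd*h^x; Q = n*q; rate = Q/(n*spacing*width).
Step 1 — single emitter flow (q = Kd*h^x):
  q = 1.56 * 19.9^0.664 = 11.365 L/hr
Step 2 — total lateral flow: Q = 77 * 11.365 = 875.09 L/hr
Step 3 — wetted area: A = 77 * 0.776 * 1.15 = 68.715 m^2
Step 4 — application rate: Q/A = 875.09/68.715 = 12.7 mm/hr
Therefore the application rate along the lateral = 12.7 mm/hr.


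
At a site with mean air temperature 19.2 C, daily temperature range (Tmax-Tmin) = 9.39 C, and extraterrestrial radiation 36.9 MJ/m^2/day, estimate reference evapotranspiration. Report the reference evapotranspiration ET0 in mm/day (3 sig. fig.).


Approach: apply the Hargreaves-Samani method, ET0 = 0.0023*(Tmean+17.8)*sqrt(Tmax-Tmin)*0.408*Ra.
ET0 = 0.0023*(19.2+17.8)*sqrt(9.39)*0.408*36.9 = 3.93 mm/day
Therefore the reference evapotranspiration ET0 = 3.93 mm/day.


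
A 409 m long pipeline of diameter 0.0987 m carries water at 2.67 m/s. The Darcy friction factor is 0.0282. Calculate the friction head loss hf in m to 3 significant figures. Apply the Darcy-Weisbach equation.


Approach: apply the Darcy-Weisbach equation, hf = f*(L/D)*(v^2/(2g)).
hf = 0.0282 * (409/0.0987) * (2.67^2 / (2*9.81))
hf = 42.5 m
Therefore the friction head loss hf = 42.5 m.


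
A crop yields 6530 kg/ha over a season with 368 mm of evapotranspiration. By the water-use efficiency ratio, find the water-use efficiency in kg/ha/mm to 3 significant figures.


Approach: apply the water-use efficiency ratio, WUE = yield/ET.
WUE = 6530 / 368 = 17.7 kg/ha/mm
Therefore the water-use efficiency = 17.7 kg/ha/mm.


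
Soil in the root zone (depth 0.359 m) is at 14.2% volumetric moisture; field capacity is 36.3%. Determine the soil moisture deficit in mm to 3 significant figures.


Approach: apply the soil moisture deficit relation, SMD = (FC - theta)/100 * depth * 1000.
SMD = (36.3 - 14.2)/100 * 0.359 * 1000 = 79.3 mm
Therefore the soil moisture deficit = 79.3 mm.


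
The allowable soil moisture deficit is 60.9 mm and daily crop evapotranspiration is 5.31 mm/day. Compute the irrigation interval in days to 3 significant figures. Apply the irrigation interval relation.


Approach: apply the irrigation interval relation, interval = SMD / ETc.
interval = 60.9 / 5.31 = 11.5 days
Therefore the irrigation interval = 11.5 days.


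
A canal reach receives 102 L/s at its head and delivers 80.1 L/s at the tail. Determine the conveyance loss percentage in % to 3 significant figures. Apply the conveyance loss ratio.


Approach: apply the conveyance loss ratio, loss% = ((Q_head - Q_tail)/Q_head)*100.
loss = ((102 - 80.1)/102)*100 = 21.5 %
Therefore the conveyance loss percentage = 21.5 %.


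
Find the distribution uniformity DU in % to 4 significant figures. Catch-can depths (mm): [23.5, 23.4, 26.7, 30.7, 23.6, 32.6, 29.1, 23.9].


Approach: apply the low-quarter distribution uniformity, DU = (mean of lowest quarter of readings / overall mean)*100.
sorted lowest 2 of 8: [23.4, 23.5] -> mean = 23.4500 mm
overall mean = 26.6875 mm
DU = (23.4500/26.6875)*100 = 87.87 %
Therefore the distribution uniformity DU = 87.87 %.


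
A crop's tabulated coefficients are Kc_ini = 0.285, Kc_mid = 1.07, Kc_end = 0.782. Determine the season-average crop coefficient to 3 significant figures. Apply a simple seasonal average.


Approach: apply a simple seasonal average, Kc_avg = (Kc_ini + Kc_mid + Kc_end)/3.
Kc_avg = (0.285 + 1.07 + 0.782)/3 = 0.712
Therefore the season-average crop coefficient = 0.712.


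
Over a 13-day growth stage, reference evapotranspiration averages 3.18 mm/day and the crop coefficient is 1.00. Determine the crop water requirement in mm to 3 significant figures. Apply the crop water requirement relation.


Approach: apply the crop water requirement relation, CWR = ET0 * Kc * days.
CWR = 3.18 * 1.00 * 13 = 41.3 mm
Therefore the crop water requirement = 41.3 mm.


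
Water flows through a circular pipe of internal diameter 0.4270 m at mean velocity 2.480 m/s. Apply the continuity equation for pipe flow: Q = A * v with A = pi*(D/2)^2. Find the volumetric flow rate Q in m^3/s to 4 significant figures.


A = pi*(0.4270/2)^2 = 0.143201 m^2
Q = 0.143201 * 2.480 = 0.3551 m^3/s
Therefore the volumetric flow rate Q = 0.3551 m^3/s.


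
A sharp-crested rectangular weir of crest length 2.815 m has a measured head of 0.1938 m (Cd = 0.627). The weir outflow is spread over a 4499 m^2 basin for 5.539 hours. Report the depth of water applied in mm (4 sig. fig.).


Approach: apply the rectangular weir equation with a volume-to-depth conversion, Q = (2/3)*Cd*L*sqrt(2g)*H^1.5; d = Q*t/A * 1000.
Step 1 — weir discharge:
  Q = (2/3)*0.627*2.815*sqrt(2*9.81)*0.1938^1.5 = 0.444667 m^3/s
Step 2 — volume: V = 0.444667 * 5.539*3600 = 8866.84 m^3
Step 3 — depth: d = V/A * 1000 = 8866.84/4499 * 1000 = 1971 mm
Therefore the depth of water applied = 1971 mm.


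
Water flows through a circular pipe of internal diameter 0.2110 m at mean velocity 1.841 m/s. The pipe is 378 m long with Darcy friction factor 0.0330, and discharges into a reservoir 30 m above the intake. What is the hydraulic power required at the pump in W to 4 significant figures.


Approach: apply continuity + Darcy-Weisbach + hydraulic power, Q = A*v; hf = f*(L/D)*(v^2/(2g)); H = static + hf; P = rho*g*Q*H.
Step 1 — flow rate (continuity, Q = A*v):
  A = pi*(0.2110/2)^2 = 0.0349667 m^2
  Q = 0.0349667 * 1.841 = 0.0643737 m^3/s
Step 2 — friction head loss (Darcy-Weisbach):
  hf = 0.0330 * (378/0.2110) * (1.841^2 / (2*9.81))
  hf = 10.2125 m
Step 3 — total head: H = 30 + 10.2125 = 40.2125 m
Step 4 — hydraulic power (P = rho*g*Q*H):
  P = 1000 * 9.81 * 0.0643737 * 40.2125 = 25390 W
Therefore the hydraulic power required at the pump = 25390 W.


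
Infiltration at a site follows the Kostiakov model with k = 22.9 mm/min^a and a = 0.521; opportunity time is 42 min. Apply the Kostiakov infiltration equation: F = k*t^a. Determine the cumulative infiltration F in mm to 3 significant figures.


F = 22.9 * 42^0.521 = 161 mm
Therefore the cumulative infiltration F = 161 mm.


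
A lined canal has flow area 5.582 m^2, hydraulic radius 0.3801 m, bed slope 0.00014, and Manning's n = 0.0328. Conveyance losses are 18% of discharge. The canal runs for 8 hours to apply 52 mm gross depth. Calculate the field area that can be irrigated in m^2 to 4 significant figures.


Approach: apply Manning's equation with a conveyance and depth budget, Q = (1/n)*A*R^(2/3)*S^(1/2); Q_field = Q*(1-loss); Area = Q_field*t/(d/1000).
Step 1 — canal discharge (Manning's equation):
  Q = (1/0.0328) * 5.582 * 0.3801^(2/3) * 0.00014^(1/2) = 1.05660 m^3/s
Step 2 — delivered flow: Q_field = 1.05660*(1 - 18/100) = 0.866415 m^3/s
Step 3 — volume delivered: V = 0.866415 * 8*3600 = 24952.7 m^3
Step 4 — area served: A = V / (depth/1000) = 24952.7 / 0.052 = 479900 m^2
Therefore the field area that can be irrigated = 479900 m^2.


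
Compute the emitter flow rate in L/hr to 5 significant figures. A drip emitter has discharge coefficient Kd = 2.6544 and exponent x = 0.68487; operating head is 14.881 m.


Approach: apply the emitter characteristic equation, q = Kd * h^x.
q = 2.6544 * 14.881^0.68487 = 16.868 L/hr
Therefore the emitter flow rate = 16.868 L/hr.


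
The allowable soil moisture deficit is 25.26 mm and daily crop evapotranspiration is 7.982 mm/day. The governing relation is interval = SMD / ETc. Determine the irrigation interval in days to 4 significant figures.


interval = 25.26 / 7.982 = 3.165 days
Therefore the irrigation interval = 3.165 days.


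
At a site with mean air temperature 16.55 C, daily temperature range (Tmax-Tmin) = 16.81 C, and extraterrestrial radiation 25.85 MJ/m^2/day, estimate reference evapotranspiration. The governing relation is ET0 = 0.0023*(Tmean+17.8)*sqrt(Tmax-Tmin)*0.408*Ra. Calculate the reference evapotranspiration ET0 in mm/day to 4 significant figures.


ET0 = 0.0023*(16.55+17.8)*sqrt(16.81)*0.408*25.85 = 3.416 mm/day
Therefore the reference evapotranspiration ET0 = 3.416 mm/day.


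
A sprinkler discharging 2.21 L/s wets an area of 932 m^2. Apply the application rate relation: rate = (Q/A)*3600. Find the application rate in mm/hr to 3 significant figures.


rate = (2.21 / 932) * 3600 = 8.54 mm/hr
Therefore the application rate = 8.54 mm/hr.


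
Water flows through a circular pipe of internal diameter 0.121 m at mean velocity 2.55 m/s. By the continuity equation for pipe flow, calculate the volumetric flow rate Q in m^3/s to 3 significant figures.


Approach: apply the continuity equation for pipe flow, Q = A * v with A = pi*(D/2)^2.
A = pi*(0.121/2)^2 = 0.011499 m^2
Q = 0.011499 * 2.55 = 0.0293 m^3/s
Therefore the volumetric flow rate Q = 0.0293 m^3/s.


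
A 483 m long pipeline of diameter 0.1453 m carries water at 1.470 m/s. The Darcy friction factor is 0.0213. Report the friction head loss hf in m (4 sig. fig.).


Approach: apply the Darcy-Weisbach equation, hf = f*(L/D)*(v^2/(2g)).
hf = 0.0213 * (483/0.1453) * (1.470^2 / (2*9.81))
hf = 7.798 m
Therefore the friction head loss hf = 7.798 m.


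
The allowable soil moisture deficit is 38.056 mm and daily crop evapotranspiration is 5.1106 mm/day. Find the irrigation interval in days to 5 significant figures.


Approach: apply the irrigation interval relation, interval = SMD / ETc.
interval = 38.056 / 5.1106 = 7.4465 days
Therefore the irrigation interval = 7.4465 days.


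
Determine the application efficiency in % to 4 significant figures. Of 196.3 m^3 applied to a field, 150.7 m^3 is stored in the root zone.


Approach: apply the application efficiency ratio, Ea = (stored/applied)*100.
Ea = (150.7/196.3)*100 = 76.77 %
Therefore the application efficiency = 76.77 %.


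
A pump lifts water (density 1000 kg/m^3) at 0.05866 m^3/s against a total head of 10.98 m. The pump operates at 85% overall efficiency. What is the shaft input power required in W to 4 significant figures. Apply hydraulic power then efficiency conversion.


Approach: apply hydraulic power then efficiency conversion, P = rho*g*Q*H; P_in = P/eta.
Step 1 — hydraulic power (P = rho*g*Q*H):
  P = 1000 * 9.81 * 0.05866 * 10.98 = 6318.49 W
Step 2 — input power: P_in = P/eta = 6318.49 / 0.85 = 7434 W
Therefore the shaft input power required = 7434 W.


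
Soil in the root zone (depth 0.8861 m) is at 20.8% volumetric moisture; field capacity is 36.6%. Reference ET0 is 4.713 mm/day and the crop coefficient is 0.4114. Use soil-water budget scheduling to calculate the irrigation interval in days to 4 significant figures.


Approach: apply soil-water budget scheduling, SMD = (FC-theta)/100*depth*1000; ETc = ET0*Kc; interval = SMD/ETc.
Step 1 — soil moisture deficit:
  SMD = (36.6 - 20.8)/100 * 0.8861 * 1000 = 140.004 mm
Step 2 — daily crop ET (ETc = ET0*Kc):
  ETc = 4.713 * 0.4114 = 1.93893 mm/day
Step 3 — irrigation interval (SMD/ETc):
  interval = 140.004 / 1.93893 = 72.21 days
Therefore the irrigation interval = 72.21 days.


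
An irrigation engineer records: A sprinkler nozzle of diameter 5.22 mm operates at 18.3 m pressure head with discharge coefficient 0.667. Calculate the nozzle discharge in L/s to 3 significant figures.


Approach: apply the orifice equation, Q = Cd*A*sqrt(2*g*h), A = pi*(d/2)^2.
A = pi*(5.22e-3/2)^2 = 2.1401e-05 m^2
Q = 0.667 * 2.1401e-05 * sqrt(2*9.81*18.3) * 1000 = 0.270 L/s
Therefore the nozzle discharge = 0.270 L/s.


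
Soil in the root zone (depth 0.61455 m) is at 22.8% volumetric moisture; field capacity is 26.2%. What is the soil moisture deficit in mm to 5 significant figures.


Approach: apply the soil moisture deficit relation, SMD = (FC - theta)/100 * depth * 1000.
SMD = (26.2 - 22.8)/100 * 0.61455 * 1000 = 20.895 mm
Therefore the soil moisture deficit = 20.895 mm.


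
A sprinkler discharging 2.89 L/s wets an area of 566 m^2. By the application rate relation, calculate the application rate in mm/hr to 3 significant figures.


Approach: apply the application rate relation, rate = (Q/A)*3600.
rate = (2.89 / 566) * 3600 = 18.4 mm/hr
Therefore the application rate = 18.4 mm/hr.


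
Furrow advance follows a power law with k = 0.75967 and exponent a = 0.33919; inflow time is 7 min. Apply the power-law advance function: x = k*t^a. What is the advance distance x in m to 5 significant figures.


x = 0.75967 * 7^0.33919 = 1.4699 m
Therefore the advance distance x = 1.4699 m.


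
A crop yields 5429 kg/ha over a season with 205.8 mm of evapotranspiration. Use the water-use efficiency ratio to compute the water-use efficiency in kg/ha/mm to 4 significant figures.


Approach: apply the water-use efficiency ratio, WUE = yield/ET.
WUE = 5429 / 205.8 = 26.38 kg/ha/mm
Therefore the water-use efficiency = 26.38 kg/ha/mm.


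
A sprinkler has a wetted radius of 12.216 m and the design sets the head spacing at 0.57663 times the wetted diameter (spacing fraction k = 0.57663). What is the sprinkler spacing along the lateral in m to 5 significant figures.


Approach: apply the sprinkler spacing rule (spacing as a fraction of wetted diameter), S = k*(2*R).
S = 0.57663 * (2 * 12.216) = 14.088 m
Therefore the sprinkler spacing along the lateral = 14.088 m.


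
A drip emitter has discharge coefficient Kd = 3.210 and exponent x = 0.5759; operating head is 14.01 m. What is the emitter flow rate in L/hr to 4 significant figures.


Approach: apply the emitter characteristic equation, q = Kd * h^x.
q = 3.210 * 14.01^0.5759 = 14.68 L/hr
Therefore the emitter flow rate = 14.68 L/hr.


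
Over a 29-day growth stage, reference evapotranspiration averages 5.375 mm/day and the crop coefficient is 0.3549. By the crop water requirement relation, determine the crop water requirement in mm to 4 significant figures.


Approach: apply the crop water requirement relation, CWR = ET0 * Kc * days.
CWR = 5.375 * 0.3549 * 29 = 55.32 mm
Therefore the crop water requirement = 55.32 mm.
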